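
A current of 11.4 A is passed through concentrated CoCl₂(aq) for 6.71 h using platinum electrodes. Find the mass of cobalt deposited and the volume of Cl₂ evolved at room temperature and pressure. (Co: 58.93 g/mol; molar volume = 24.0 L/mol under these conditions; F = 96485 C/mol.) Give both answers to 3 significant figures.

84.1 g Co; 34.2 L Cl₂

Q = 11.4 × 24156 = 2.754×10^5 C; n(e⁻) = 2.754×10^5 / 96485 = 2.854 mol
Cathode: Co²⁺ + 2e⁻ → Co → n(Co) = 2.854/2 = 1.427 mol → 84.1 g
Anode: 2Cl⁻ → Cl₂ + 2e⁻ → n(Cl₂) = 2.854/2 = 1.427 mol → 34.2 L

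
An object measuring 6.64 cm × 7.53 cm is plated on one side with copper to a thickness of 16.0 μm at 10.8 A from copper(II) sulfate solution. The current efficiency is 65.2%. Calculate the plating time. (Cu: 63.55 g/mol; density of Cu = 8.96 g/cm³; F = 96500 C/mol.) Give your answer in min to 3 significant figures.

Plated area = 6.64 × 7.53 = 50.00 cm²
Volume = 50.00 × 16.0×10⁻⁴ cm = 0.08000 cm³
m(Cu) = 0.08000 × 8.96 = 0.7168 g
n(Cu) = 0.7168 / 63.55 = 0.01128 mol; n(e⁻) = 2 × 0.01128 = 0.02256 mol
Q = 0.02256 × 96500 / 0.652 = 3339 C
t = 3339 / 10.8 = 309.2 s = 5.15 min

5.15 min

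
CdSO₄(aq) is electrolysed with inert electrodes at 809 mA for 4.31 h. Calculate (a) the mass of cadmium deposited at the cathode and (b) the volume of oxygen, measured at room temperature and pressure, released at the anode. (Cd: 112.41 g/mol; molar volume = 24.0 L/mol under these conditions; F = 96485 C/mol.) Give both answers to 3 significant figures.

7.31 g Cd; 0.781 L O₂

Q = 0.809 × 15516 = 12550 C; n(e⁻) = 12550 / 96485 = 0.1301 mol
Cathode: Cd²⁺ + 2e⁻ → Cd → n(Cd) = 0.1301/2 = 0.06505 mol → 7.31 g
Anode: 2H₂O → O₂ + 4H⁺ + 4e⁻ → n(O₂) = 0.1301/4 = 0.03253 mol → 0.781 L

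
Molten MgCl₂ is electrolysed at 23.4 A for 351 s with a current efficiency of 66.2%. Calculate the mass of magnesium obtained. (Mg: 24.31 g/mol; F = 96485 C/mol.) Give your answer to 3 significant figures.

Q = 23.4 × 351 = 8213 C
n(e⁻) = 8213 / 96485 = 0.08512 mol
Mg²⁺ + 2e⁻ → Mg, so theoretical m(Mg) = 0.04256 × 24.31 = 1.035 g
Actual mass = 66.2% × 1.035 = 0.685 g

0.685 g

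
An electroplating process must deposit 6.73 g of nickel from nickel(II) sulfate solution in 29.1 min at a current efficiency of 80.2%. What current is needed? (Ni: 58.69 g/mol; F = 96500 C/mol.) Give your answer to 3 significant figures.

n(Ni) = 6.73 / 58.69 = 0.1147 mol
Ni²⁺ + 2e⁻ → Ni, so n(e⁻) = 2 × 0.1147 = 0.2294 mol
Q = 0.2294 × 96500 / 0.802 = 27600 C
I = Q / t = 27600 / 1746 s = 15.8 A

15.8 A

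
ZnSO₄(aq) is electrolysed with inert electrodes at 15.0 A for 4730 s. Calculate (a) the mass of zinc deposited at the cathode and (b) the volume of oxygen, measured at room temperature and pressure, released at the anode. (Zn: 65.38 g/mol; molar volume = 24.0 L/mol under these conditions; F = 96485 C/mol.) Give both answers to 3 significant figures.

24.0 g Zn; 4.41 L O₂

Q = 15.0 × 4730 = 70950 C; n(e⁻) = 70950 / 96485 = 0.7353 mol
Cathode: Zn²⁺ + 2e⁻ → Zn → n(Zn) = 0.7353/2 = 0.3677 mol → 24.0 g
Anode: 2H₂O → O₂ + 4H⁺ + 4e⁻ → n(O₂) = 0.7353/4 = 0.1838 mol → 4.41 L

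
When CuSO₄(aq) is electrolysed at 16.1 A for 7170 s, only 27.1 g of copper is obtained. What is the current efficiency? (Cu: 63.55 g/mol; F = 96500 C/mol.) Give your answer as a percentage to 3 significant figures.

Q = 16.1 × 7170 = 1.154×10^5 C
n(e⁻) = 1.154×10^5 / 96500 = 1.196 mol
Cu²⁺ + 2e⁻ → Cu, so theoretical n(Cu) = 0.5980 mol → 38.00 g
Efficiency = 27.1 / 38.00 = 0.7132 = 71.3%

71.3%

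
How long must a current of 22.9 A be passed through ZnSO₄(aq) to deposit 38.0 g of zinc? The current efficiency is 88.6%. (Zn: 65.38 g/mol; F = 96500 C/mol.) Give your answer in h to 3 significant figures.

n(Zn) = 38.0 / 65.38 = 0.5812 mol
Zn²⁺ + 2e⁻ → Zn, so n(e⁻) = 2 × 0.5812 = 1.162 mol
Q = 1.162 × 96500 / 0.886 = 1.266×10^5 C
t = Q / I = 1.266×10^5 / 22.9 = 5528 s = 1.54 h

1.54 h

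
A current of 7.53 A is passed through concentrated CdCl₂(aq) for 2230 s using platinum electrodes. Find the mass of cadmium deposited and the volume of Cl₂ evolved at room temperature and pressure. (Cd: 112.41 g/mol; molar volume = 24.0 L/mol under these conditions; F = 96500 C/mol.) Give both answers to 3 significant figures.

Q = 7.53 × 2230 = 16790 C; n(e⁻) = 16790 / 96500 = 0.1740 mol
Cathode: Cd²⁺ + 2e⁻ → Cd → n(Cd) = 0.1740/2 = 0.08700 mol → 9.78 g
Anode: 2Cl⁻ → Cl₂ + 2e⁻ → n(Cl₂) = 0.1740/2 = 0.08700 mol → 2.09 L

9.78 g Cd; 2.09 L Cl₂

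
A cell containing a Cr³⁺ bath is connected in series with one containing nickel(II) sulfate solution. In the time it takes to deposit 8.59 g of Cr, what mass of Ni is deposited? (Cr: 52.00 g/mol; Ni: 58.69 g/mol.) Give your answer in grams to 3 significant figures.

14.5 g

n(Cr) = 8.59 / 52.00 = 0.1652 mol
Cr³⁺ + 3e⁻ → Cr, so n(e⁻) = 3 × 0.1652 = 0.4956 mol
The cells are in series, so the same charge (and hence the same n(e⁻) = 0.4956 mol) passes through both.
Ni²⁺ + 2e⁻ → Ni, so n(Ni) = 0.4956 / 2 = 0.2478 mol
m(Ni) = 0.2478 × 58.69 = 14.5 g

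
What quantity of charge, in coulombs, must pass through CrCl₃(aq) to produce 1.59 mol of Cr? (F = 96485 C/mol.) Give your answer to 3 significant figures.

Cr³⁺ + 3e⁻ → Cr, so n(e⁻) = 3 × 1.59 = 4.770 mol
Q = 4.770 × 96485 = 4.602×10^5 C

4.60×10^5 C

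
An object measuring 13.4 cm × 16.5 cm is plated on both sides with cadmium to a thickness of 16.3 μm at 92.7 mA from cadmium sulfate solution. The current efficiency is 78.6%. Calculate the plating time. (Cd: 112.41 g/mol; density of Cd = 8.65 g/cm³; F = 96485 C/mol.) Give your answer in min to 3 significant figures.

2450 min

Plated area = 2 × 13.4 × 16.5 = 442.2 cm²
Volume = 442.2 × 16.3×10⁻⁴ cm = 0.7208 cm³
m(Cd) = 0.7208 × 8.65 = 6.235 g
n(Cd) = 6.235 / 112.41 = 0.05547 mol; n(e⁻) = 2 × 0.05547 = 0.1109 mol
Q = 0.1109 × 96485 / 0.786 = 13610 C
t = 13610 / 0.0927 = 1.468×10^5 s = 2450 min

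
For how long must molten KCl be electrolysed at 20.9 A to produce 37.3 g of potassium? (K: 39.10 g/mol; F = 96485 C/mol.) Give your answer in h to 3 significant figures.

n(K) = 37.3 / 39.10 = 0.9540 mol
K⁺ + e⁻ → K, so n(e⁻) = 0.9540 mol
Q = 0.9540 × 96485 = 92050 C
t = Q / I = 92050 / 20.9 = 4404 s = 1.22 h

1.22 h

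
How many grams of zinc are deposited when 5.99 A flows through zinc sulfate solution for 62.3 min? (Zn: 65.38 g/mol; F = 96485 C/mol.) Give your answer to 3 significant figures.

7.59 g

Q = It = 5.99 × 3738 = 22390 C
Moles of electrons = 22390 / 96485 = 0.2321 mol
Zn²⁺ + 2e⁻ → Zn, so n(Zn) = 0.2321 / 2 = 0.1161 mol
m = 0.1161 × 65.38 = 7.59 g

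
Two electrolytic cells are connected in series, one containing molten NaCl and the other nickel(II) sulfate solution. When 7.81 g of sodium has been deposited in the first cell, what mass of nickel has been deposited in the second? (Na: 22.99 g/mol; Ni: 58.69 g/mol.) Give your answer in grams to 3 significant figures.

n(Na) = 7.81 / 22.99 = 0.3397 mol
Na⁺ + e⁻ → Na, so n(e⁻) = 0.3397 mol
In series, the same 0.3397 mol of electrons flows through the second cell.
Ni²⁺ + 2e⁻ → Ni, so n(Ni) = 0.3397 / 2 = 0.1699 mol
m(Ni) = 0.1699 × 58.69 = 9.97 g

9.97 g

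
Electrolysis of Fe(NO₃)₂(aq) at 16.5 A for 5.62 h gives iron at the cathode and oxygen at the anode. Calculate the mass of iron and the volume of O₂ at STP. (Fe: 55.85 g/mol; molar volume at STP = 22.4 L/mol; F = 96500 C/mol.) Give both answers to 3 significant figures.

Q = 16.5 × 20232 = 3.338×10^5 C; n(e⁻) = 3.338×10^5 / 96500 = 3.459 mol
Cathode: Fe²⁺ + 2e⁻ → Fe → n(Fe) = 3.459/2 = 1.730 mol → 96.6 g
Anode: 2H₂O → O₂ + 4H⁺ + 4e⁻ → n(O₂) = 3.459/4 = 0.8648 mol → 19.4 L

96.6 g Fe; 19.4 L O₂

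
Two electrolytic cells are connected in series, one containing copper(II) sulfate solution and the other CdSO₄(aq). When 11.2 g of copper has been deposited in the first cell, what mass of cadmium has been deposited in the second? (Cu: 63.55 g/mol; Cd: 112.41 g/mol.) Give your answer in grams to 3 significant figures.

19.8 g

n(Cu) = 11.2 / 63.55 = 0.1762 mol
Cu²⁺ + 2e⁻ → Cu, so n(e⁻) = 2 × 0.1762 = 0.3524 mol
In series, the same 0.3524 mol of electrons flows through the second cell.
Cd²⁺ + 2e⁻ → Cd, so n(Cd) = 0.3524 / 2 = 0.1762 mol
m(Cd) = 0.1762 × 112.41 = 19.8 g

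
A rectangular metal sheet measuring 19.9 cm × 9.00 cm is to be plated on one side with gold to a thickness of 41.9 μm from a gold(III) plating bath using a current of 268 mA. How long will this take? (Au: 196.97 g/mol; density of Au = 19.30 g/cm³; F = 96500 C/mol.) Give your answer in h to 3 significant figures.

Plated area = 19.9 × 9.00 = 179.1 cm²
Volume = 179.1 × 41.9×10⁻⁴ cm = 0.7504 cm³
m(Au) = 0.7504 × 19.30 = 14.48 g
n(Au) = 14.48 / 196.97 = 0.07351 mol; n(e⁻) = 3 × 0.07351 = 0.2205 mol
Q = 0.2205 × 96500 = 21280 C
t = 21280 / 0.268 = 79400 s = 22.1 h

22.1 h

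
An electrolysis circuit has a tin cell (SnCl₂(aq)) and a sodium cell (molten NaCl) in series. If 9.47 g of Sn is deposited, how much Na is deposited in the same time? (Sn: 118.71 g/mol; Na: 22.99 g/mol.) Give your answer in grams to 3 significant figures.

n(Sn) = 9.47 / 118.71 = 0.07977 mol
Sn²⁺ + 2e⁻ → Sn, so n(e⁻) = 2 × 0.07977 = 0.1595 mol
Since the cells are in series, n(e⁻) in the Na cell is also 0.1595 mol.
Na⁺ + e⁻ → Na, so n(Na) = 0.1595 mol
m(Na) = 0.1595 × 22.99 = 3.67 g

3.67 g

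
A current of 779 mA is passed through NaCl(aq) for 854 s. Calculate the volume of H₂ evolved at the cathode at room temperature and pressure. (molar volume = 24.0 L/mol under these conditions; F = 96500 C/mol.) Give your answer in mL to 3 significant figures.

82.7 mL

Q = 0.779 A × 854 s = 665.3 C
Moles of electrons = 665.3 / 96500 = 0.006894 mol
2H⁺ + 2e⁻ → H₂, so n(H₂) = 0.006894 / 2 = 0.003447 mol
V = 0.003447 × 24.0 = 0.08273 L
= 82.7 mL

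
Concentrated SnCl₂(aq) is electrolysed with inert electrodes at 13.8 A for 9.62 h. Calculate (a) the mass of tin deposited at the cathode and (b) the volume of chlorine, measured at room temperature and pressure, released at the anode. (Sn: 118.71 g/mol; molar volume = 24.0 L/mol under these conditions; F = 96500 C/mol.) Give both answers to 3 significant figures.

Q = 13.8 × 34632 = 4.779×10^5 C; n(e⁻) = 4.779×10^5 / 96500 = 4.952 mol
Cathode: Sn²⁺ + 2e⁻ → Sn → n(Sn) = 4.952/2 = 2.476 mol → 294 g
Anode: 2Cl⁻ → Cl₂ + 2e⁻ → n(Cl₂) = 4.952/2 = 2.476 mol → 59.4 L

294 g Sn; 59.4 L Cl₂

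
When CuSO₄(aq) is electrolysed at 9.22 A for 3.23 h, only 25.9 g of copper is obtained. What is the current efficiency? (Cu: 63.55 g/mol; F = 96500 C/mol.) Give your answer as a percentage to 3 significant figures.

73.4%

Q = 9.22 × 11628 = 1.072×10^5 C
n(e⁻) = 1.072×10^5 / 96500 = 1.111 mol
Cu²⁺ + 2e⁻ → Cu, so theoretical n(Cu) = 0.5555 mol → 35.30 g
Efficiency = 25.9 / 35.30 = 0.7337 = 73.4%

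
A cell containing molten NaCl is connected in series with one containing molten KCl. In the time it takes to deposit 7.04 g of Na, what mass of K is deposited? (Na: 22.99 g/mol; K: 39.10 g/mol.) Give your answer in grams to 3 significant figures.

n(Na) = 7.04 / 22.99 = 0.3062 mol
Na⁺ + e⁻ → Na, so n(e⁻) = 0.3062 mol
The cells are in series, so the same charge (and hence the same n(e⁻) = 0.3062 mol) passes through both.
K⁺ + e⁻ → K, so n(K) = 0.3062 mol
m(K) = 0.3062 × 39.10 = 12.0 g

12.0 g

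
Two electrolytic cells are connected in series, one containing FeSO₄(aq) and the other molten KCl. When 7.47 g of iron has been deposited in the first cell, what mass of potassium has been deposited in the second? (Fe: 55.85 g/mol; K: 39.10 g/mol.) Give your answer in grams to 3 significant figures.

n(Fe) = 7.47 / 55.85 = 0.1338 mol
Fe²⁺ + 2e⁻ → Fe, so n(e⁻) = 2 × 0.1338 = 0.2676 mol
In series, the same 0.2676 mol of electrons flows through the second cell.
K⁺ + e⁻ → K, so n(K) = 0.2676 mol
m(K) = 0.2676 × 39.10 = 10.5 g

10.5 g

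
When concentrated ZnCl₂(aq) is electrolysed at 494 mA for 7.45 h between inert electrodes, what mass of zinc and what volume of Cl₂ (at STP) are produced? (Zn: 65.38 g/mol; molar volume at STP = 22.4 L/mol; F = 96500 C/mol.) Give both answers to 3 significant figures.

4.49 g Zn; 1.54 L Cl₂

Q = 0.494 × 26820 = 13250 C; n(e⁻) = 13250 / 96500 = 0.1373 mol
Cathode: Zn²⁺ + 2e⁻ → Zn → n(Zn) = 0.1373/2 = 0.06865 mol → 4.49 g
Anode: 2Cl⁻ → Cl₂ + 2e⁻ → n(Cl₂) = 0.1373/2 = 0.06865 mol → 1.54 L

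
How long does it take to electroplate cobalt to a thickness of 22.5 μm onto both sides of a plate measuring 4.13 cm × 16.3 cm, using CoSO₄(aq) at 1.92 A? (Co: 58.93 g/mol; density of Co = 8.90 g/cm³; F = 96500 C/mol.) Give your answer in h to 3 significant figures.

Plated area = 2 × 4.13 × 16.3 = 134.6 cm²
Volume = 134.6 × 22.5×10⁻⁴ cm = 0.3029 cm³
m(Co) = 0.3029 × 8.90 = 2.696 g
n(Co) = 2.696 / 58.93 = 0.04575 mol; n(e⁻) = 2 × 0.04575 = 0.09150 mol
Q = 0.09150 × 96500 = 8830 C
t = 8830 / 1.92 = 4599 s = 1.28 h

1.28 h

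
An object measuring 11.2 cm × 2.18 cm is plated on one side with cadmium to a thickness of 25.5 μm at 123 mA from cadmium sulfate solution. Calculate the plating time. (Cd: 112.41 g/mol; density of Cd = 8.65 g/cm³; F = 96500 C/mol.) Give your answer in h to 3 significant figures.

2.09 h

Plated area = 11.2 × 2.18 = 24.42 cm²
Volume = 24.42 × 25.5×10⁻⁴ cm = 0.06227 cm³
m(Cd) = 0.06227 × 8.65 = 0.5386 g
n(Cd) = 0.5386 / 112.41 = 0.004791 mol; n(e⁻) = 2 × 0.004791 = 0.009582 mol
Q = 0.009582 × 96500 = 924.7 C
t = 924.7 / 0.123 = 7518 s = 2.09 h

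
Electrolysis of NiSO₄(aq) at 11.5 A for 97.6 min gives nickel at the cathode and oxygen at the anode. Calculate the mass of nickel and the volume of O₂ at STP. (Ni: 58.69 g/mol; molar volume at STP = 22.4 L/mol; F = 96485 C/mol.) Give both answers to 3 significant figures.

20.5 g Ni; 3.91 L O₂

Q = 11.5 × 5856 = 67340 C; n(e⁻) = 67340 / 96485 = 0.6979 mol
Cathode: Ni²⁺ + 2e⁻ → Ni → n(Ni) = 0.6979/2 = 0.3490 mol → 20.5 g
Anode: 2H₂O → O₂ + 4H⁺ + 4e⁻ → n(O₂) = 0.6979/4 = 0.1745 mol → 3.91 L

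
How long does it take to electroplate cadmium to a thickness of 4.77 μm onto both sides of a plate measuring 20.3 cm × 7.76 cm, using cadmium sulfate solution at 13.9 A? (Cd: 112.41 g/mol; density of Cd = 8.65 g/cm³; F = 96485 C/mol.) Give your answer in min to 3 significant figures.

2.68 min

Plated area = 2 × 20.3 × 7.76 = 315.1 cm²
Volume = 315.1 × 4.77×10⁻⁴ cm = 0.1503 cm³
m(Cd) = 0.1503 × 8.65 = 1.300 g
n(Cd) = 1.300 / 112.41 = 0.01156 mol; n(e⁻) = 2 × 0.01156 = 0.02312 mol
Q = 0.02312 × 96485 = 2231 C
t = 2231 / 13.9 = 160.5 s = 2.68 min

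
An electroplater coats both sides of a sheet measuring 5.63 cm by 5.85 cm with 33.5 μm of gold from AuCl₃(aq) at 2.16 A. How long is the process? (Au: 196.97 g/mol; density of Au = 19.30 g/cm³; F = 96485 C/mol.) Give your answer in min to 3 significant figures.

48.3 min

Plated area = 2 × 5.63 × 5.85 = 65.87 cm²
Volume = 65.87 × 33.5×10⁻⁴ cm = 0.2207 cm³
m(Au) = 0.2207 × 19.30 = 4.260 g
n(Au) = 4.260 / 196.97 = 0.02163 mol; n(e⁻) = 3 × 0.02163 = 0.06489 mol
Q = 0.06489 × 96485 = 6261 C
t = 6261 / 2.16 = 2899 s = 48.3 min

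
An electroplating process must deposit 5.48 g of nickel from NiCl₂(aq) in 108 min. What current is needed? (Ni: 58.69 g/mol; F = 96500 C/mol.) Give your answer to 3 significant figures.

n(Ni) = 5.48 / 58.69 = 0.09337 mol
Ni²⁺ + 2e⁻ → Ni, so n(e⁻) = 2 × 0.09337 = 0.1867 mol
Q = 0.1867 × 96500 = 18020 C
I = Q / t = 18020 / 6480 s = 2.78 A

2.78 A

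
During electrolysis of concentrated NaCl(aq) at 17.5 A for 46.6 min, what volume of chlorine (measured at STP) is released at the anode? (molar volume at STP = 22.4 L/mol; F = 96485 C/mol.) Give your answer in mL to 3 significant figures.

5680 mL

Charge passed = 17.5 × 2796 = 48930 C
n(e⁻) = Q/F = 48930/96485 = 0.5071 mol
2Cl⁻ → Cl₂ + 2e⁻, so n(Cl₂) = 0.5071 / 2 = 0.2536 mol
V = 0.2536 × 22.4 = 5.681 L
= 5680 mL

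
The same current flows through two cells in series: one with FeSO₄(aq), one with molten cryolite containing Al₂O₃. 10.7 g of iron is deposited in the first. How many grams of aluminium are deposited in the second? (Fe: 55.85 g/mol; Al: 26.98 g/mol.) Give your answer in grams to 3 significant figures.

3.45 g

n(Fe) = 10.7 / 55.85 = 0.1916 mol
Fe²⁺ + 2e⁻ → Fe, so n(e⁻) = 2 × 0.1916 = 0.3832 mol
The cells are in series, so the same charge (and hence the same n(e⁻) = 0.3832 mol) passes through both.
Al³⁺ + 3e⁻ → Al, so n(Al) = 0.3832 / 3 = 0.1277 mol
m(Al) = 0.1277 × 26.98 = 3.45 g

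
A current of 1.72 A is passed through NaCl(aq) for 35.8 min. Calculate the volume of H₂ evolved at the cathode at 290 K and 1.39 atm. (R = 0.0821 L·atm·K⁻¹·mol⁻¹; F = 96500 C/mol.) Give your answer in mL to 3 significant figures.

Q = It = 1.72 × 2148 = 3695 C
n(e⁻) = Q/F = 3695/96500 = 0.03829 mol
2H⁺ + 2e⁻ → H₂, so n(H₂) = 0.03829 / 2 = 0.01915 mol
V = nRT/P = 0.01915 × 0.0821 × 290 / 1.39 = 0.3280 L
= 328 mL

328 mL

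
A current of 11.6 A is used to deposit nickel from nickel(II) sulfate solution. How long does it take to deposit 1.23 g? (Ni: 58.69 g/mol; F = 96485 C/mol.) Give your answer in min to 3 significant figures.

5.81 min

n(Ni) = 1.23 / 58.69 = 0.02096 mol
Ni²⁺ + 2e⁻ → Ni, so n(e⁻) = 2 × 0.02096 = 0.04192 mol
Q = 0.04192 × 96485 = 4045 C
t = Q / I = 4045 / 11.6 = 348.7 s = 5.81 min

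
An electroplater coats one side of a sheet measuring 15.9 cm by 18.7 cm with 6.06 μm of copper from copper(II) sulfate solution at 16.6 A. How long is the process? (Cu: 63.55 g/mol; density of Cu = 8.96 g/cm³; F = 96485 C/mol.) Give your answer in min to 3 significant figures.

Plated area = 15.9 × 18.7 = 297.3 cm²
Volume = 297.3 × 6.06×10⁻⁴ cm = 0.1802 cm³
m(Cu) = 0.1802 × 8.96 = 1.615 g
n(Cu) = 1.615 / 63.55 = 0.02541 mol; n(e⁻) = 2 × 0.02541 = 0.05082 mol
Q = 0.05082 × 96485 = 4903 C
t = 4903 / 16.6 = 295.4 s = 4.92 min

4.92 min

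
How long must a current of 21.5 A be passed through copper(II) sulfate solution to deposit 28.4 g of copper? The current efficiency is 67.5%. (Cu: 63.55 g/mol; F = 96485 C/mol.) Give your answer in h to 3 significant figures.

n(Cu) = 28.4 / 63.55 = 0.4469 mol
Cu²⁺ + 2e⁻ → Cu, so n(e⁻) = 2 × 0.4469 = 0.8938 mol
Q = 0.8938 × 96485 / 0.675 = 1.278×10^5 C
t = Q / I = 1.278×10^5 / 21.5 = 5944 s = 1.65 h

1.65 h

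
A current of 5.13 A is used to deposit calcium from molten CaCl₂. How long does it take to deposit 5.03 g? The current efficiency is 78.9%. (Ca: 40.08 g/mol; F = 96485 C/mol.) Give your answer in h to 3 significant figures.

n(Ca) = 5.03 / 40.08 = 0.1255 mol
Ca²⁺ + 2e⁻ → Ca, so n(e⁻) = 2 × 0.1255 = 0.2510 mol
Q = 0.2510 × 96485 / 0.789 = 30690 C
t = Q / I = 30690 / 5.13 = 5982 s = 1.66 h

1.66 h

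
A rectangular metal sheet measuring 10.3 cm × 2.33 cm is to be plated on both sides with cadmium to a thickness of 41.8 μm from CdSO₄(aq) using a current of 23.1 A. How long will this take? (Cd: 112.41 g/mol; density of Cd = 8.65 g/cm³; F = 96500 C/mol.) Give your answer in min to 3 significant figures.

Plated area = 2 × 10.3 × 2.33 = 48.00 cm²
Volume = 48.00 × 41.8×10⁻⁴ cm = 0.2006 cm³
m(Cd) = 0.2006 × 8.65 = 1.735 g
n(Cd) = 1.735 / 112.41 = 0.01543 mol; n(e⁻) = 2 × 0.01543 = 0.03086 mol
Q = 0.03086 × 96500 = 2978 C
t = 2978 / 23.1 = 128.9 s = 2.15 min

2.15 min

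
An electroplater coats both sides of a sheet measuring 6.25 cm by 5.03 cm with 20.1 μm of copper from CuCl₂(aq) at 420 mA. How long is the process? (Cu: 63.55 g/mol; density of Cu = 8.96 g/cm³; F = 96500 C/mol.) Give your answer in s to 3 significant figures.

Plated area = 2 × 6.25 × 5.03 = 62.88 cm²
Volume = 62.88 × 20.1×10⁻⁴ cm = 0.1264 cm³
m(Cu) = 0.1264 × 8.96 = 1.133 g
n(Cu) = 1.133 / 63.55 = 0.01783 mol; n(e⁻) = 2 × 0.01783 = 0.03566 mol
Q = 0.03566 × 96500 = 3441 C
t = 3441 / 0.420 = 8193 s

8190 s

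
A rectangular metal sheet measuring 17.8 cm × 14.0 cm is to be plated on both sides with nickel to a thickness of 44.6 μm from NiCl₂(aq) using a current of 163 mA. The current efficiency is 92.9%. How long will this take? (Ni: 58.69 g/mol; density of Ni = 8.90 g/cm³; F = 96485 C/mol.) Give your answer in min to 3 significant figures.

Plated area = 2 × 17.8 × 14.0 = 498.4 cm²
Volume = 498.4 × 44.6×10⁻⁴ cm = 2.223 cm³
m(Ni) = 2.223 × 8.90 = 19.78 g
n(Ni) = 19.78 / 58.69 = 0.3370 mol; n(e⁻) = 2 × 0.3370 = 0.6740 mol
Q = 0.6740 × 96485 / 0.929 = 70000 C
t = 70000 / 0.163 = 4.294×10^5 s = 7160 min

7160 min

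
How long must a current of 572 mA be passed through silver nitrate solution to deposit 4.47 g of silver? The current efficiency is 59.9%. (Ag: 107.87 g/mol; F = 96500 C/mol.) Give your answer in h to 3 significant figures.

n(Ag) = 4.47 / 107.87 = 0.04144 mol
Ag⁺ + e⁻ → Ag, so n(e⁻) = 0.04144 mol
Q = 0.04144 × 96500 / 0.599 = 6676 C
t = Q / I = 6676 / 0.572 = 11670 s = 3.24 h

3.24 h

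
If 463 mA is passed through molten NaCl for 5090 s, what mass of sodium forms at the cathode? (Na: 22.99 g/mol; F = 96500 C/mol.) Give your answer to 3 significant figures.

Q = It = 0.463 × 5090 = 2357 C
n(e⁻) = Q/F = 2357/96500 = 0.02442 mol
Na⁺ + e⁻ → Na, so n(Na) = 0.02442 mol
m = 0.02442 × 22.99 = 0.561 g

0.561 g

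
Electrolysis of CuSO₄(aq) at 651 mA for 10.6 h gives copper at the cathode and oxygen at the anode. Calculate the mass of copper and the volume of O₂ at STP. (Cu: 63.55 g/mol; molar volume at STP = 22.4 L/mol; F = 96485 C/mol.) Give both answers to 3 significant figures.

8.18 g Cu; 1.44 L O₂

Q = 0.651 × 38160 = 24840 C; n(e⁻) = 24840 / 96485 = 0.2574 mol
Cathode: Cu²⁺ + 2e⁻ → Cu → n(Cu) = 0.2574/2 = 0.1287 mol → 8.18 g
Anode: 2H₂O → O₂ + 4H⁺ + 4e⁻ → n(O₂) = 0.2574/4 = 0.06435 mol → 1.44 L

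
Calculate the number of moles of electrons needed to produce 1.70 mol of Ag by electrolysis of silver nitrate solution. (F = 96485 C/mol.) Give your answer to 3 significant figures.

1.70 mol

Ag⁺ + e⁻ → Ag, so n(e⁻) = 1 × 1.70 = 1.700 mol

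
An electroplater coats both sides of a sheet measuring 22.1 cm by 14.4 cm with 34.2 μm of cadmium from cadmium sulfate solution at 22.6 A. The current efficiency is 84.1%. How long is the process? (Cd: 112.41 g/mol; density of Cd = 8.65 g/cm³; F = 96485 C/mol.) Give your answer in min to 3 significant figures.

Plated area = 2 × 22.1 × 14.4 = 636.5 cm²
Volume = 636.5 × 34.2×10⁻⁴ cm = 2.177 cm³
m(Cd) = 2.177 × 8.65 = 18.83 g
n(Cd) = 18.83 / 112.41 = 0.1675 mol; n(e⁻) = 2 × 0.1675 = 0.3350 mol
Q = 0.3350 × 96485 / 0.841 = 38430 C
t = 38430 / 22.6 = 1700 s = 28.3 min

28.3 min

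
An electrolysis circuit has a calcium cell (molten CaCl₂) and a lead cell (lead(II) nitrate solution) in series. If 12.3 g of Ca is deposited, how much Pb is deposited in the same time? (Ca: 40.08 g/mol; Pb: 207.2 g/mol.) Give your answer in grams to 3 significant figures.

n(Ca) = 12.3 / 40.08 = 0.3069 mol
Ca²⁺ + 2e⁻ → Ca, so n(e⁻) = 2 × 0.3069 = 0.6138 mol
Since the cells are in series, n(e⁻) in the Pb cell is also 0.6138 mol.
Pb²⁺ + 2e⁻ → Pb, so n(Pb) = 0.6138 / 2 = 0.3069 mol
m(Pb) = 0.3069 × 207.2 = 63.6 g

63.6 g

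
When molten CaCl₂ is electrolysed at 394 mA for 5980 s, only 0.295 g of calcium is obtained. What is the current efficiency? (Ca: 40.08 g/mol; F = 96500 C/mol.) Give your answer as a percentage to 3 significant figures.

Q = 0.394 × 5980 = 2356 C
n(e⁻) = 2356 / 96500 = 0.02441 mol
Ca²⁺ + 2e⁻ → Ca, so theoretical n(Ca) = 0.01221 mol → 0.4894 g
Efficiency = 0.295 / 0.4894 = 0.6028 = 60.3%

60.3%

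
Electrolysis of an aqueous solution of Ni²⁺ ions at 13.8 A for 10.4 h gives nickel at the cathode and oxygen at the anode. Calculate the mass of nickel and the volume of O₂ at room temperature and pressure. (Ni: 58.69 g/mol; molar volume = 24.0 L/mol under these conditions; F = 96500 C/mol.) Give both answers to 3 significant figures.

Q = 13.8 × 37440 = 5.167×10^5 C; n(e⁻) = 5.167×10^5 / 96500 = 5.354 mol
Cathode: Ni²⁺ + 2e⁻ → Ni → n(Ni) = 5.354/2 = 2.677 mol → 157 g
Anode: 2H₂O → O₂ + 4H⁺ + 4e⁻ → n(O₂) = 5.354/4 = 1.339 mol → 32.1 L

157 g Ni; 32.1 L O₂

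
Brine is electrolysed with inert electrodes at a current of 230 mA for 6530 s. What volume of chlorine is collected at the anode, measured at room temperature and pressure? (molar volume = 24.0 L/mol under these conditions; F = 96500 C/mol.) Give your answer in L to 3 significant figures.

0.187 L

Charge passed = 0.230 × 6530 = 1502 C
n(e⁻) = 1502 / 96500 = 0.01556 mol
2Cl⁻ → Cl₂ + 2e⁻, so n(Cl₂) = 0.01556 / 2 = 0.007780 mol
V = 0.007780 × 24.0 = 0.1867 L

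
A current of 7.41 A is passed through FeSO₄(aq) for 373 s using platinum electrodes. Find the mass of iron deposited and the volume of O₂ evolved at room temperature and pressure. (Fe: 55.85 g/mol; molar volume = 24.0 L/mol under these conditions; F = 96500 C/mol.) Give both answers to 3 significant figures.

Q = 7.41 × 373 = 2764 C; n(e⁻) = 2764 / 96500 = 0.02864 mol
Cathode: Fe²⁺ + 2e⁻ → Fe → n(Fe) = 0.02864/2 = 0.01432 mol → 0.800 g
Anode: 2H₂O → O₂ + 4H⁺ + 4e⁻ → n(O₂) = 0.02864/4 = 0.007160 mol → 0.172 L

0.800 g Fe; 0.172 L O₂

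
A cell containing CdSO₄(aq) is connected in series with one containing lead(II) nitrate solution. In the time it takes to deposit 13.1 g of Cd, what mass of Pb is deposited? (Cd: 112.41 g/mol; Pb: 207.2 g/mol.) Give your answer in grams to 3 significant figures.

n(Cd) = 13.1 / 112.41 = 0.1165 mol
Cd²⁺ + 2e⁻ → Cd, so n(e⁻) = 2 × 0.1165 = 0.2330 mol
Since the cells are in series, n(e⁻) in the Pb cell is also 0.2330 mol.
Pb²⁺ + 2e⁻ → Pb, so n(Pb) = 0.2330 / 2 = 0.1165 mol
m(Pb) = 0.1165 × 207.2 = 24.1 g

24.1 g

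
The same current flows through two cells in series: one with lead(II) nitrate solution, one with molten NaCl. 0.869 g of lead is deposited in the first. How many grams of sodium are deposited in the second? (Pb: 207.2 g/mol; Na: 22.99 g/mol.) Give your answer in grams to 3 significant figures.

n(Pb) = 0.869 / 207.2 = 0.004194 mol
Pb²⁺ + 2e⁻ → Pb, so n(e⁻) = 2 × 0.004194 = 0.008388 mol
Same current for the same time ⇒ same n(e⁻) = 0.008388 mol in both cells.
Na⁺ + e⁻ → Na, so n(Na) = 0.008388 mol
m(Na) = 0.008388 × 22.99 = 0.193 g

0.193 g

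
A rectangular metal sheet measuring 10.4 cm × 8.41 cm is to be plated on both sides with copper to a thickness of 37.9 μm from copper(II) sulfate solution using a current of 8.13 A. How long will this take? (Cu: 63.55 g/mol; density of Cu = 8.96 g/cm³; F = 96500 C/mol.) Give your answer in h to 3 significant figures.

0.616 h

Plated area = 2 × 10.4 × 8.41 = 174.9 cm²
Volume = 174.9 × 37.9×10⁻⁴ cm = 0.6629 cm³
m(Cu) = 0.6629 × 8.96 = 5.940 g
n(Cu) = 5.940 / 63.55 = 0.09347 mol; n(e⁻) = 2 × 0.09347 = 0.1869 mol
Q = 0.1869 × 96500 = 18040 C
t = 18040 / 8.13 = 2219 s = 0.616 h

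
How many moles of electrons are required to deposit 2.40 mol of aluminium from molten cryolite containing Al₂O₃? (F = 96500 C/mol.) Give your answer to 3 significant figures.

Al³⁺ + 3e⁻ → Al, so n(e⁻) = 3 × 2.40 = 7.200 mol

7.20 mol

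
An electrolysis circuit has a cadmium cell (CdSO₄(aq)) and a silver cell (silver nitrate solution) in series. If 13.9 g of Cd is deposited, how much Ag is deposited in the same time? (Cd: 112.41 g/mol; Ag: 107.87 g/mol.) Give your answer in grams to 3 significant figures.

26.7 g

n(Cd) = 13.9 / 112.41 = 0.1237 mol
Cd²⁺ + 2e⁻ → Cd, so n(e⁻) = 2 × 0.1237 = 0.2474 mol
In series, the same 0.2474 mol of electrons flows through the second cell.
Ag⁺ + e⁻ → Ag, so n(Ag) = 0.2474 mol
m(Ag) = 0.2474 × 107.87 = 26.7 g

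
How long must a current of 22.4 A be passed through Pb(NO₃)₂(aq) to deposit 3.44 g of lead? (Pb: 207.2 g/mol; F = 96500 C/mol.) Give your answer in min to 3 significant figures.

2.38 min

n(Pb) = 3.44 / 207.2 = 0.01660 mol
Pb²⁺ + 2e⁻ → Pb, so n(e⁻) = 2 × 0.01660 = 0.03320 mol
Q = 0.03320 × 96500 = 3204 C
t = Q / I = 3204 / 22.4 = 143.0 s = 2.38 min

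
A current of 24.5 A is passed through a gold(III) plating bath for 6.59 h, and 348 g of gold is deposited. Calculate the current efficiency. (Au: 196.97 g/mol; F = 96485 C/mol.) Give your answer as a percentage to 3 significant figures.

88.0%

Q = 24.5 × 23724 = 5.812×10^5 C
n(e⁻) = 5.812×10^5 / 96485 = 6.024 mol
Au³⁺ + 3e⁻ → Au, so theoretical n(Au) = 2.008 mol → 395.5 g
Efficiency = 348 / 395.5 = 0.8799 = 88.0%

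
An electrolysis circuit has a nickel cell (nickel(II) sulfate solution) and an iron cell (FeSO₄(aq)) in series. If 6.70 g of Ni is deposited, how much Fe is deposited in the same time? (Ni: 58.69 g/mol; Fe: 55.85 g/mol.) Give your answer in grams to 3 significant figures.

6.38 g

n(Ni) = 6.70 / 58.69 = 0.1142 mol
Ni²⁺ + 2e⁻ → Ni, so n(e⁻) = 2 × 0.1142 = 0.2284 mol
In series, the same 0.2284 mol of electrons flows through the second cell.
Fe²⁺ + 2e⁻ → Fe, so n(Fe) = 0.2284 / 2 = 0.1142 mol
m(Fe) = 0.1142 × 55.85 = 6.38 g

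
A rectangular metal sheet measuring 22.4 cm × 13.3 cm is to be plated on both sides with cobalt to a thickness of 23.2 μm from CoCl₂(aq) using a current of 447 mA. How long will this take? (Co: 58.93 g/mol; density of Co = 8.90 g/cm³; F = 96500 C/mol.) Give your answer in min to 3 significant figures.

1500 min

Plated area = 2 × 22.4 × 13.3 = 595.8 cm²
Volume = 595.8 × 23.2×10⁻⁴ cm = 1.382 cm³
m(Co) = 1.382 × 8.90 = 12.30 g
n(Co) = 12.30 / 58.93 = 0.2087 mol; n(e⁻) = 2 × 0.2087 = 0.4174 mol
Q = 0.4174 × 96500 = 40280 C
t = 40280 / 0.447 = 90110 s = 1500 min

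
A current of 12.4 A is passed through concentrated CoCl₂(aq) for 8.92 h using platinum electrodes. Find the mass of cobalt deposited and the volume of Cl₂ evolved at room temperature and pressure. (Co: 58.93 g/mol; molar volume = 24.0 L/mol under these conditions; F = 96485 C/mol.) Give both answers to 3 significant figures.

Q = 12.4 × 32112 = 3.982×10^5 C; n(e⁻) = 3.982×10^5 / 96485 = 4.127 mol
Cathode: Co²⁺ + 2e⁻ → Co → n(Co) = 4.127/2 = 2.064 mol → 122 g
Anode: 2Cl⁻ → Cl₂ + 2e⁻ → n(Cl₂) = 4.127/2 = 2.064 mol → 49.5 L

122 g Co; 49.5 L Cl₂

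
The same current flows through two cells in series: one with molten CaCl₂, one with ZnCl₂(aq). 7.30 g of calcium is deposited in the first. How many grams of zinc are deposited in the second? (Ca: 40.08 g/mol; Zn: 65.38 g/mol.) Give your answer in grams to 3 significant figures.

11.9 g

n(Ca) = 7.30 / 40.08 = 0.1821 mol
Ca²⁺ + 2e⁻ → Ca, so n(e⁻) = 2 × 0.1821 = 0.3642 mol
In series, the same 0.3642 mol of electrons flows through the second cell.
Zn²⁺ + 2e⁻ → Zn, so n(Zn) = 0.3642 / 2 = 0.1821 mol
m(Zn) = 0.1821 × 65.38 = 11.9 g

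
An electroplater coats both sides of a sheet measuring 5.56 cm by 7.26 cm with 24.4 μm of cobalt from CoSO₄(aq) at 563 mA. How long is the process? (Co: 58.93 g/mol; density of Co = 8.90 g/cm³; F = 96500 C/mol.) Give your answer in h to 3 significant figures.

2.83 h

Plated area = 2 × 5.56 × 7.26 = 80.73 cm²
Volume = 80.73 × 24.4×10⁻⁴ cm = 0.1970 cm³
m(Co) = 0.1970 × 8.90 = 1.753 g
n(Co) = 1.753 / 58.93 = 0.02975 mol; n(e⁻) = 2 × 0.02975 = 0.05950 mol
Q = 0.05950 × 96500 = 5742 C
t = 5742 / 0.563 = 10200 s = 2.83 h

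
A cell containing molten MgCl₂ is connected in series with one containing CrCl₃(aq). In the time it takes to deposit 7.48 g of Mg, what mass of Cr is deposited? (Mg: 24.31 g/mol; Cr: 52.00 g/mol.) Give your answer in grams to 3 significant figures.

n(Mg) = 7.48 / 24.31 = 0.3077 mol
Mg²⁺ + 2e⁻ → Mg, so n(e⁻) = 2 × 0.3077 = 0.6154 mol
Since the cells are in series, n(e⁻) in the Cr cell is also 0.6154 mol.
Cr³⁺ + 3e⁻ → Cr, so n(Cr) = 0.6154 / 3 = 0.2051 mol
m(Cr) = 0.2051 × 52.00 = 10.7 g

10.7 g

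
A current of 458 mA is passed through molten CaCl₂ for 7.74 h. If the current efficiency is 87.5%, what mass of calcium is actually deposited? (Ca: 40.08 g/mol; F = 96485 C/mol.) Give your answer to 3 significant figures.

Q = 0.458 × 27864 = 12760 C
n(e⁻) = 12760 / 96485 = 0.1322 mol
Ca²⁺ + 2e⁻ → Ca, so theoretical m(Ca) = 0.06610 × 40.08 = 2.649 g
Actual mass = 87.5% × 2.649 = 2.32 g

2.32 g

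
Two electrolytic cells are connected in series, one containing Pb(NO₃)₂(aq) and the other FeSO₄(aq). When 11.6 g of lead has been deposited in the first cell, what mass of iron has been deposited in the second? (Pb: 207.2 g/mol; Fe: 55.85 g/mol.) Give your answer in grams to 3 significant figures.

n(Pb) = 11.6 / 207.2 = 0.05598 mol
Pb²⁺ + 2e⁻ → Pb, so n(e⁻) = 2 × 0.05598 = 0.1120 mol
Since the cells are in series, n(e⁻) in the Fe cell is also 0.1120 mol.
Fe²⁺ + 2e⁻ → Fe, so n(Fe) = 0.1120 / 2 = 0.05600 mol
m(Fe) = 0.05600 × 55.85 = 3.13 g

3.13 g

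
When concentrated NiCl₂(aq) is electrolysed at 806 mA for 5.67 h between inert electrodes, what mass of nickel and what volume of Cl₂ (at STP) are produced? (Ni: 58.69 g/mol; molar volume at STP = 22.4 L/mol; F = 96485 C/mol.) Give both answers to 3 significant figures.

Q = 0.806 × 20412 = 16450 C; n(e⁻) = 16450 / 96485 = 0.1705 mol
Cathode: Ni²⁺ + 2e⁻ → Ni → n(Ni) = 0.1705/2 = 0.08525 mol → 5.00 g
Anode: 2Cl⁻ → Cl₂ + 2e⁻ → n(Cl₂) = 0.1705/2 = 0.08525 mol → 1.91 L

5.00 g Ni; 1.91 L Cl₂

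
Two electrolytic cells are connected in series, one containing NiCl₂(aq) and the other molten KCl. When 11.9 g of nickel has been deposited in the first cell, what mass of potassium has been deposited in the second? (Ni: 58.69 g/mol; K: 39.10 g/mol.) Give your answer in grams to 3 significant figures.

n(Ni) = 11.9 / 58.69 = 0.2028 mol
Ni²⁺ + 2e⁻ → Ni, so n(e⁻) = 2 × 0.2028 = 0.4056 mol
Since the cells are in series, n(e⁻) in the K cell is also 0.4056 mol.
K⁺ + e⁻ → K, so n(K) = 0.4056 mol
m(K) = 0.4056 × 39.10 = 15.9 g

15.9 g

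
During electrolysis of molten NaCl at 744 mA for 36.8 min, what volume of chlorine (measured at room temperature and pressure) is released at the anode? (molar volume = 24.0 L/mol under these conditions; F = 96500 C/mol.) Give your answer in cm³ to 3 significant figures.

Q = 0.744 A × 2208 s = 1643 C
n(e⁻) = 1643 / 96500 = 0.01703 mol
2Cl⁻ → Cl₂ + 2e⁻, so n(Cl₂) = 0.01703 / 2 = 0.008515 mol
V = 0.008515 × 24.0 = 0.2044 L
= 204 cm³

204 cm³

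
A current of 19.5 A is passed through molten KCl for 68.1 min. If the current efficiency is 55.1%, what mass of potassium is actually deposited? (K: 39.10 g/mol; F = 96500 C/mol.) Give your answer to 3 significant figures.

Q = 19.5 × 4086 = 79680 C
n(e⁻) = 79680 / 96500 = 0.8257 mol
K⁺ + e⁻ → K, so theoretical m(K) = 0.8257 × 39.10 = 32.28 g
Actual mass = 55.1% × 32.28 = 17.8 g

17.8 g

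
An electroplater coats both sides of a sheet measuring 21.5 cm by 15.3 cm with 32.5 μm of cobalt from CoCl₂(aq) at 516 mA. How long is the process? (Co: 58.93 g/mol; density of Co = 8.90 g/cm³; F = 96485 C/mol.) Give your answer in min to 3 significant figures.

Plated area = 2 × 21.5 × 15.3 = 657.9 cm²
Volume = 657.9 × 32.5×10⁻⁴ cm = 2.138 cm³
m(Co) = 2.138 × 8.90 = 19.03 g
n(Co) = 19.03 / 58.93 = 0.3229 mol; n(e⁻) = 2 × 0.3229 = 0.6458 mol
Q = 0.6458 × 96485 = 62310 C
t = 62310 / 0.516 = 1.208×10^5 s = 2010 min

2010 min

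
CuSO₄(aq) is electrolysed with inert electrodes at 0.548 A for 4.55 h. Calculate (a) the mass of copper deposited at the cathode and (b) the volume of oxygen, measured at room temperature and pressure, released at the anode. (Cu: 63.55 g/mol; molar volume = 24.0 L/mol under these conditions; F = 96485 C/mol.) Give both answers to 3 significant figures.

2.96 g Cu; 0.558 L O₂

Q = 0.548 × 16380 = 8976 C; n(e⁻) = 8976 / 96485 = 0.09303 mol
Cathode: Cu²⁺ + 2e⁻ → Cu → n(Cu) = 0.09303/2 = 0.04652 mol → 2.96 g
Anode: 2H₂O → O₂ + 4H⁺ + 4e⁻ → n(O₂) = 0.09303/4 = 0.02326 mol → 0.558 L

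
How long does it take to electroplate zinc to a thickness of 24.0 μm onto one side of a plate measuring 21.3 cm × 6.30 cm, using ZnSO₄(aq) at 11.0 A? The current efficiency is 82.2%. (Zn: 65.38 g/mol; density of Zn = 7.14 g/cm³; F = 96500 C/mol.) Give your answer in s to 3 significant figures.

751 s

Plated area = 21.3 × 6.30 = 134.2 cm²
Volume = 134.2 × 24.0×10⁻⁴ cm = 0.3221 cm³
m(Zn) = 0.3221 × 7.14 = 2.300 g
n(Zn) = 2.300 / 65.38 = 0.03518 mol; n(e⁻) = 2 × 0.03518 = 0.07036 mol
Q = 0.07036 × 96500 / 0.822 = 8260 C
t = 8260 / 11.0 = 750.9 s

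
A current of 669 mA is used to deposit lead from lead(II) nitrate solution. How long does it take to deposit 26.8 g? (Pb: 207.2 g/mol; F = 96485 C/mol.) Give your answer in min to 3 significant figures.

n(Pb) = 26.8 / 207.2 = 0.1293 mol
Pb²⁺ + 2e⁻ → Pb, so n(e⁻) = 2 × 0.1293 = 0.2586 mol
Q = 0.2586 × 96485 = 24950 C
t = Q / I = 24950 / 0.669 = 37290 s = 622 min

622 min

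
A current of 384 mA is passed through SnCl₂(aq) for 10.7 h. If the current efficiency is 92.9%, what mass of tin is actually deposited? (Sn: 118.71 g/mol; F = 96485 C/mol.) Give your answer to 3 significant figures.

8.45 g

Q = 0.384 × 38520 = 14790 C
n(e⁻) = 14790 / 96485 = 0.1533 mol
Sn²⁺ + 2e⁻ → Sn, so theoretical m(Sn) = 0.07665 × 118.71 = 9.099 g
Actual mass = 92.9% × 9.099 = 8.45 g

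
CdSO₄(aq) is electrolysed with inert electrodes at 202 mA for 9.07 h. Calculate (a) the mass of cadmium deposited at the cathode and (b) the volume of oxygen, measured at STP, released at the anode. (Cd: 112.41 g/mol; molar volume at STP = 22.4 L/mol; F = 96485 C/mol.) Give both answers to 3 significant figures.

3.84 g Cd; 0.383 L O₂

Q = 0.202 × 32652 = 6596 C; n(e⁻) = 6596 / 96485 = 0.06836 mol
Cathode: Cd²⁺ + 2e⁻ → Cd → n(Cd) = 0.06836/2 = 0.03418 mol → 3.84 g
Anode: 2H₂O → O₂ + 4H⁺ + 4e⁻ → n(O₂) = 0.06836/4 = 0.01709 mol → 0.383 L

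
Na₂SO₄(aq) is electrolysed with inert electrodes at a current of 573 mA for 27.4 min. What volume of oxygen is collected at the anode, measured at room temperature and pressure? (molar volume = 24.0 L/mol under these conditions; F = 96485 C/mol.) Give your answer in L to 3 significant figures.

0.0586 L

Charge passed = 0.573 × 1644 = 942.0 C
n(e⁻) = Q/F = 942.0/96485 = 0.009763 mol
2H₂O → O₂ + 4H⁺ + 4e⁻, so n(O₂) = 0.009763 / 4 = 0.002441 mol
V = 0.002441 × 24.0 = 0.05858 L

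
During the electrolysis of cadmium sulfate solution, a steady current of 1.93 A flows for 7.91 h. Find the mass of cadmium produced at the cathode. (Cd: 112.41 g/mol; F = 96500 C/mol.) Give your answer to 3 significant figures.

Charge passed = 1.93 × 28476 = 54960 C
n(e⁻) = Q/F = 54960/96500 = 0.5695 mol
Cd²⁺ + 2e⁻ → Cd, so n(Cd) = 0.5695 / 2 = 0.2848 mol
m = 0.2848 × 112.41 = 32.0 g

32.0 g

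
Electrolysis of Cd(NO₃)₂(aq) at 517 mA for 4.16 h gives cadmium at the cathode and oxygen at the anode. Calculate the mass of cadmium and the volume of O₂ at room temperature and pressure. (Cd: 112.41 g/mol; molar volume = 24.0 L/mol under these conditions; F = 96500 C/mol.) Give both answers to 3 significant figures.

4.51 g Cd; 0.481 L O₂

Q = 0.517 × 14976 = 7743 C; n(e⁻) = 7743 / 96500 = 0.08024 mol
Cathode: Cd²⁺ + 2e⁻ → Cd → n(Cd) = 0.08024/2 = 0.04012 mol → 4.51 g
Anode: 2H₂O → O₂ + 4H⁺ + 4e⁻ → n(O₂) = 0.08024/4 = 0.02006 mol → 0.481 L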